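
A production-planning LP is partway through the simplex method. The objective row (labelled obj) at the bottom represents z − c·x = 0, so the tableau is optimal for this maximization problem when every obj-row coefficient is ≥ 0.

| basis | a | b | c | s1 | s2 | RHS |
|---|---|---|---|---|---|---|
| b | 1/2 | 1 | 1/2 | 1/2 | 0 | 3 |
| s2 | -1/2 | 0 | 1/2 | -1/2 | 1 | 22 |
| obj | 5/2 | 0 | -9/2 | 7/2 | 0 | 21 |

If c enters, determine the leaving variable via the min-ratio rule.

Column c entries and ratios — b: 3/(1/2) = 6; s2: 22/(1/2) = 44.
Smallest ratio is 6 in the row of b, so b leaves.

b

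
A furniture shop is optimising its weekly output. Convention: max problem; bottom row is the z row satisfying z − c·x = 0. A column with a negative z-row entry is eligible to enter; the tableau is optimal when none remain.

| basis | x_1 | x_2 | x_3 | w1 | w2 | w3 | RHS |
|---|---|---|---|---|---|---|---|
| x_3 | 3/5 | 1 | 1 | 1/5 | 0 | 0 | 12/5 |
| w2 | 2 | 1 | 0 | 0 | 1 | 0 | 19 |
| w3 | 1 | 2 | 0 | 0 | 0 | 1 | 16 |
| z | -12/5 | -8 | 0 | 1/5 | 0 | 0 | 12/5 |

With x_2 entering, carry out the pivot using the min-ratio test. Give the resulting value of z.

108/5

Ratio test on column x_2 — row 1: (12/5)/1 = 12/5; row 2: 19/1 = 19; row 3: 16/2 = 8. Minimum is 12/5 at row 1 (x_3 leaves); pivot element 1.
Pivot on row 1; the z-row RHS becomes 12/5 − (-8)·(12/5) = 108/5.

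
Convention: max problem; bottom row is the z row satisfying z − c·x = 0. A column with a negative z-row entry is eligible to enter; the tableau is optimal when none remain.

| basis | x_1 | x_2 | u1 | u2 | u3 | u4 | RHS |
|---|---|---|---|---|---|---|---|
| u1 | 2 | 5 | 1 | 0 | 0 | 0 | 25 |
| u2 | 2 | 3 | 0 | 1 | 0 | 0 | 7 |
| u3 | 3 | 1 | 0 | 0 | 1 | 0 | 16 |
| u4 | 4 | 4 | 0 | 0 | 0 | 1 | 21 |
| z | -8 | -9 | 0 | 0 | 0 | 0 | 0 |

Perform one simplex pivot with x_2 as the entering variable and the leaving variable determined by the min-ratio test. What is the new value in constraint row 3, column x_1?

Ratio test on column x_2 — row 1: 25/5 = 5; row 2: 7/3 = 7/3; row 3: 16/1 = 16; row 4: 21/4 = 21/4. Minimum is 7/3 at row 2 (u2 leaves); pivot element 3.
Divide row 2 by 3; eliminate column x_2 from the other rows.
Row 3 update in column x_1: 3 − 1·(2/3) = 7/3.

7/3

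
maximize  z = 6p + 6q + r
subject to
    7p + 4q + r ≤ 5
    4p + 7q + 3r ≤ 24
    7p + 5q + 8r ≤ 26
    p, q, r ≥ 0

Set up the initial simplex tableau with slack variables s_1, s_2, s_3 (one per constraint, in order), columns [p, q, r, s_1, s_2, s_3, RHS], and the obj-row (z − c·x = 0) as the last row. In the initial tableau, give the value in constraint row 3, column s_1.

0

Slack s_1 belongs to constraint 1; its column is the unit vector e_1, so the entry in row 3 is 0.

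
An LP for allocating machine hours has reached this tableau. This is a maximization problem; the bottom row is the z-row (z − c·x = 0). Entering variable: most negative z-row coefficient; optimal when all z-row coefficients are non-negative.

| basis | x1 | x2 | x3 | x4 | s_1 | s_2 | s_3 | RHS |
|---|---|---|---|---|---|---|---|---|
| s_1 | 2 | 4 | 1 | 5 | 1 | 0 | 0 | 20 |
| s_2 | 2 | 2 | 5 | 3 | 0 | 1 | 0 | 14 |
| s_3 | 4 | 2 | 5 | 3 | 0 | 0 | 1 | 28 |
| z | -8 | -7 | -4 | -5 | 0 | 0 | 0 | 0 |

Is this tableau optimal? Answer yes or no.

The z-row has a negative entry -8 in column x1, so it is not optimal.

no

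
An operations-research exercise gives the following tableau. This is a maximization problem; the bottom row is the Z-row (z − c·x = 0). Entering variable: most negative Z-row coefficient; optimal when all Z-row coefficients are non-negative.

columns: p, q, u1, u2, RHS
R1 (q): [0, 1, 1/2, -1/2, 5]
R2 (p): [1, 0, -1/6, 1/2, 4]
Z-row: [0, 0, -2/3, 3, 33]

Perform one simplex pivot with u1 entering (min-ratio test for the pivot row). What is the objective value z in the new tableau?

Ratio test on column u1 — row 1: 5/(1/2) = 10; row 2: entry -1/6 ≤ 0. Minimum is 10 at row 1 (q leaves); pivot element 1/2.
Pivot on row 1; the Z-row RHS becomes 33 − (-2/3)·10 = 119/3.

119/3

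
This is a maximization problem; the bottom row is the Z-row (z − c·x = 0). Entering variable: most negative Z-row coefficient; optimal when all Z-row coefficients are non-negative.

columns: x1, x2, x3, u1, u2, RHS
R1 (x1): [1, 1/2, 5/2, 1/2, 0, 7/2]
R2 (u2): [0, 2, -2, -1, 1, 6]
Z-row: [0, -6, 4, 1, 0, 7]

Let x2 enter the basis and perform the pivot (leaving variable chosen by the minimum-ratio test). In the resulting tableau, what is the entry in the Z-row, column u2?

Ratio test on column x2 — row 1: (7/2)/(1/2) = 7; row 2: 6/2 = 3. Minimum is 3 at row 2 (u2 leaves); pivot element 2.
Divide row 2 by 2; eliminate column x2 from the other rows.
Z-row update in column u2: 0 − (-6)·(1/2) = 3.

3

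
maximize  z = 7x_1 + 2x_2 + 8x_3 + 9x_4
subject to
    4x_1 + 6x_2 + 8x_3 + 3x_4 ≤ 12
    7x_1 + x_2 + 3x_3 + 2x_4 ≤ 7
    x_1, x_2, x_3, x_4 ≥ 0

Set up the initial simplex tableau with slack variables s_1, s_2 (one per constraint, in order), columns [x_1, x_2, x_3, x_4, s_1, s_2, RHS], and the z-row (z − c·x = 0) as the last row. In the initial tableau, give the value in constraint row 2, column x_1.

7

Constraint 2 has coefficient 7 on x_1.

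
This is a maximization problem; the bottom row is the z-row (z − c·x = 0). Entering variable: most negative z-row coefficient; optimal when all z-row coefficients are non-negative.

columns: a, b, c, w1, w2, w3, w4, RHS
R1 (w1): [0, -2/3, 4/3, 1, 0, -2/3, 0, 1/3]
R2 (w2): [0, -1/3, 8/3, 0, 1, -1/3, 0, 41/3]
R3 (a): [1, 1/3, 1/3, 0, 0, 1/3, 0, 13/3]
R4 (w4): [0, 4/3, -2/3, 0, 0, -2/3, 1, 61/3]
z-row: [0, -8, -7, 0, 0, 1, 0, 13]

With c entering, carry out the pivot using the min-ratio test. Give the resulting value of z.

59/4

Ratio test on column c — row 1: (1/3)/(4/3) = 1/4; row 2: (41/3)/(8/3) = 41/8; row 3: (13/3)/(1/3) = 13; row 4: entry -2/3 ≤ 0. Minimum is 1/4 at row 1 (w1 leaves); pivot element 4/3.
Pivot on row 1; the z-row RHS becomes 13 − (-7)·(1/4) = 59/4.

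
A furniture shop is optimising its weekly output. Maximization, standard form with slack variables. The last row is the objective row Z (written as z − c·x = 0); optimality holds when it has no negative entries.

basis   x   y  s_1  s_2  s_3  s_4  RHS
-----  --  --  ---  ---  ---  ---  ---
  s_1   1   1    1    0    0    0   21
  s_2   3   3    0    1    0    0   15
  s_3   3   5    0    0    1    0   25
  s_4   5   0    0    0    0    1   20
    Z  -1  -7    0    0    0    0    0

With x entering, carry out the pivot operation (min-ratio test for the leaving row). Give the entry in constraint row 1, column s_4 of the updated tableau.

-1/5

Ratio test on column x — row 1: 21/1 = 21; row 2: 15/3 = 5; row 3: 25/3 = 25/3; row 4: 20/5 = 4. Minimum is 4 at row 4 (s_4 leaves); pivot element 5.
Divide row 4 by 5; eliminate column x from the other rows.
Row 1 update in column s_4: 0 − 1·(1/5) = -1/5.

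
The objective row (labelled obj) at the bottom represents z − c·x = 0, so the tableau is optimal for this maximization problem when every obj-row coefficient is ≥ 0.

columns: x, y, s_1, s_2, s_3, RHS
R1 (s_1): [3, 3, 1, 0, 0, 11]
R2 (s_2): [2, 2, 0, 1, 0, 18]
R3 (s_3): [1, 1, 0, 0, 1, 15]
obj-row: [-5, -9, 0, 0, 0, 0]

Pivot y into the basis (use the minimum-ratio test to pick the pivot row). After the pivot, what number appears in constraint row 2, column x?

0

Ratio test on column y — row 1: 11/3 = 11/3; row 2: 18/2 = 9; row 3: 15/1 = 15. Minimum is 11/3 at row 1 (s_1 leaves); pivot element 3.
Divide row 1 by 3; eliminate column y from the other rows.
Row 2 update in column x: 2 − 2·1 = 0.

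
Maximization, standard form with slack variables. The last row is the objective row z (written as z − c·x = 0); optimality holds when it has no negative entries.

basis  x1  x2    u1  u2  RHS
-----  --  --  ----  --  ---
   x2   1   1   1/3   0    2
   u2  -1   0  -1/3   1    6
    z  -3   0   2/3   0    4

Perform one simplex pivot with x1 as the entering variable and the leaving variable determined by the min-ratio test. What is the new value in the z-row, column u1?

Ratio test on column x1 — row 1: 2/1 = 2; row 2: entry -1 ≤ 0. Minimum is 2 at row 1 (x2 leaves); pivot element 1.
Divide row 1 by 1; eliminate column x1 from the other rows.
z-row update in column u1: 2/3 − (-3)·(1/3) = 5/3.

5/3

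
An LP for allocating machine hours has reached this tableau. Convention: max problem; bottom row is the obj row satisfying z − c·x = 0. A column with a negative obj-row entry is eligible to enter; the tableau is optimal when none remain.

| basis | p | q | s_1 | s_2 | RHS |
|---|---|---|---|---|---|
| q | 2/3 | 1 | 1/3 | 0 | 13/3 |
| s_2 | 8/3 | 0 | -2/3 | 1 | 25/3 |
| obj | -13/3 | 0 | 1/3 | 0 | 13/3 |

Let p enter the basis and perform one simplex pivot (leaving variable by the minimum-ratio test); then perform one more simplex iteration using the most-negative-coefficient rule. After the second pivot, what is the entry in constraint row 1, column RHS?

9/2

Ratio test on column p — row 1: (13/3)/(2/3) = 13/2; row 2: (25/3)/(8/3) = 25/8. Minimum is 25/8 at row 2 (s_2 leaves); pivot element 8/3.
Divide row 2 by 8/3; eliminate column p from the other rows.
Second iteration: most negative obj-row entry is -3/4 in column s_1, so s_1 enters.
Ratio test on column s_1 — row 1: (9/4)/(1/2) = 9/2; row 2: entry -1/4 ≤ 0. Minimum is 9/2 at row 1 (q leaves); pivot element 1/2.
Divide row 1 by 1/2; eliminate column s_1 from the other rows.
After both pivots, the entry at constraint row 1, column RHS is 9/2.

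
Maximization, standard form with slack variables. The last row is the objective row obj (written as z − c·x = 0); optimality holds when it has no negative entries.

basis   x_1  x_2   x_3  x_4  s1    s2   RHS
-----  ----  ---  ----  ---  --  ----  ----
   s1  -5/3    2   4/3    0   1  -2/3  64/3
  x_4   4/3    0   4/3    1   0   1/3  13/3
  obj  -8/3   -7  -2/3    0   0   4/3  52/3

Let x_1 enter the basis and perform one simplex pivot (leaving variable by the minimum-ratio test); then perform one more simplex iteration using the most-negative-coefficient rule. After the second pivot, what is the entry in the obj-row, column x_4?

Ratio test on column x_1 — row 1: entry -5/3 ≤ 0; row 2: (13/3)/(4/3) = 13/4. Minimum is 13/4 at row 2 (x_4 leaves); pivot element 4/3.
Divide row 2 by 4/3; eliminate column x_1 from the other rows.
Second iteration: most negative obj-row entry is -7 in column x_2, so x_2 enters.
Ratio test on column x_2 — row 1: (107/4)/2 = 107/8; row 2: entry 0 ≤ 0. Minimum is 107/8 at row 1 (s1 leaves); pivot element 2.
Divide row 1 by 2; eliminate column x_2 from the other rows.
After both pivots, the entry at the obj-row, column x_4 is 51/8.

51/8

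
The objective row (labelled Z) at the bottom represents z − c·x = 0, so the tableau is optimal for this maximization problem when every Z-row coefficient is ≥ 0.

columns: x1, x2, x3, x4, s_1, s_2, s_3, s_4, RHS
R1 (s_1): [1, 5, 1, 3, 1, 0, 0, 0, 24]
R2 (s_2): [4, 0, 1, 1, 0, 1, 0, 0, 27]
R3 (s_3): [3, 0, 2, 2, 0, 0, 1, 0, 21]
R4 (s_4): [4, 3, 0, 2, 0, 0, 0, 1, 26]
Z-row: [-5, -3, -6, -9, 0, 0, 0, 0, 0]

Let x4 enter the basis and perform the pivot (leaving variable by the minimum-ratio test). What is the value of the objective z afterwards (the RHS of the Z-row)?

72

Ratio test on column x4 — row 1: 24/3 = 8; row 2: 27/1 = 27; row 3: 21/2 = 21/2; row 4: 26/2 = 13. Minimum is 8 at row 1 (s_1 leaves); pivot element 3.
Pivot on row 1; the Z-row RHS becomes 0 − (-9)·8 = 72.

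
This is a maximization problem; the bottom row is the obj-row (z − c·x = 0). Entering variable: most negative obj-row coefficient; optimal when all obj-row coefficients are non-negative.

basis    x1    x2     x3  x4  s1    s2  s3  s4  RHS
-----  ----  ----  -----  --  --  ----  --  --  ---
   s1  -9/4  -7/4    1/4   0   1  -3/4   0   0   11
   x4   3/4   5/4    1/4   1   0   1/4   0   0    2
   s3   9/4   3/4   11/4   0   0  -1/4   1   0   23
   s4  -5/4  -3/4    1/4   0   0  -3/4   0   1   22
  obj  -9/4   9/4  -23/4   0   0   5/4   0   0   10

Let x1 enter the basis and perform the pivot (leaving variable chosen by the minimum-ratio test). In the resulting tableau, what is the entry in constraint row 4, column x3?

Ratio test on column x1 — row 1: entry -9/4 ≤ 0; row 2: 2/(3/4) = 8/3; row 3: 23/(9/4) = 92/9; row 4: entry -5/4 ≤ 0. Minimum is 8/3 at row 2 (x4 leaves); pivot element 3/4.
Divide row 2 by 3/4; eliminate column x1 from the other rows.
Row 4 update in column x3: 1/4 − (-5/4)·(1/3) = 2/3.

2/3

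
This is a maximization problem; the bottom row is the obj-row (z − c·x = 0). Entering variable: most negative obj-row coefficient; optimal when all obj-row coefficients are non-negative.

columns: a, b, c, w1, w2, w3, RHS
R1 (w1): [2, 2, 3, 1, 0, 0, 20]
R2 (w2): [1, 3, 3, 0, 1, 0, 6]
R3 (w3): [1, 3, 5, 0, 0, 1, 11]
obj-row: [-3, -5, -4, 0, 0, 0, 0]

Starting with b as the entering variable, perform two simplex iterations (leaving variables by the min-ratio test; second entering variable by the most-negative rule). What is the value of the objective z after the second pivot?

Ratio test on column b — row 1: 20/2 = 10; row 2: 6/3 = 2; row 3: 11/3 = 11/3. Minimum is 2 at row 2 (w2 leaves); pivot element 3.
Pivot on row 2; the obj-row RHS becomes 0 − (-5)·2 = 10.
Next entering variable (most negative obj-row entry -4/3): a.
Ratio test on column a — row 1: 16/(4/3) = 12; row 2: 2/(1/3) = 6; row 3: entry 0 ≤ 0. Minimum is 6 at row 2 (b leaves); pivot element 1/3.
After the second pivot the obj-row RHS is 10 − (-4/3)·6 = 18.

18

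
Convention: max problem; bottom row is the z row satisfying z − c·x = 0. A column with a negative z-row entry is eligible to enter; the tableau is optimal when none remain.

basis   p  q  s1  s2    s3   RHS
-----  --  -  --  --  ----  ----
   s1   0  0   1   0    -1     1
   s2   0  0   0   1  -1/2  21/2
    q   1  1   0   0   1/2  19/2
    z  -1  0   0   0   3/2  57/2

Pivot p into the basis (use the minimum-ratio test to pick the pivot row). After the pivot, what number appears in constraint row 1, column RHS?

1

Ratio test on column p — row 1: entry 0 ≤ 0; row 2: entry 0 ≤ 0; row 3: (19/2)/1 = 19/2. Minimum is 19/2 at row 3 (q leaves); pivot element 1.
Divide row 3 by 1; eliminate column p from the other rows.
Row 1 update in column RHS: 1 − 0·(19/2) = 1.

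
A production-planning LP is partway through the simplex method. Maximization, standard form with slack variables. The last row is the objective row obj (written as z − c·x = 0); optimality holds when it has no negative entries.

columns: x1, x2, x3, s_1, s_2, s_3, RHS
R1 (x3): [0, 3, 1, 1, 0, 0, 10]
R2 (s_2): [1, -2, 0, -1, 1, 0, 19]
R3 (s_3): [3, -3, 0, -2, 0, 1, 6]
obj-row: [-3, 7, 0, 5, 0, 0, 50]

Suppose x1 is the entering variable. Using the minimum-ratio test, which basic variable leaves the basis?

s_3

Column x1 entries and ratios — x3: 0 ≤ 0, skip; s_2: 19/1 = 19; s_3: 6/3 = 2.
Smallest ratio is 2 in the row of s_3, so s_3 leaves.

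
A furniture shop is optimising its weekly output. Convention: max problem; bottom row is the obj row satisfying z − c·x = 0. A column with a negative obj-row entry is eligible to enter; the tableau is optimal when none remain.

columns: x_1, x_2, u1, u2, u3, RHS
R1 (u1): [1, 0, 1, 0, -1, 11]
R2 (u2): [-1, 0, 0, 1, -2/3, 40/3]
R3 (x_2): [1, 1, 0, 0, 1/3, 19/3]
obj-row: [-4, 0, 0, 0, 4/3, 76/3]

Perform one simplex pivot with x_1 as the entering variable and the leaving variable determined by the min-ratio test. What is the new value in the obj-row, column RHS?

152/3

Ratio test on column x_1 — row 1: 11/1 = 11; row 2: entry -1 ≤ 0; row 3: (19/3)/1 = 19/3. Minimum is 19/3 at row 3 (x_2 leaves); pivot element 1.
Divide row 3 by 1; eliminate column x_1 from the other rows.
obj-row update in column RHS: 76/3 − (-4)·(19/3) = 152/3.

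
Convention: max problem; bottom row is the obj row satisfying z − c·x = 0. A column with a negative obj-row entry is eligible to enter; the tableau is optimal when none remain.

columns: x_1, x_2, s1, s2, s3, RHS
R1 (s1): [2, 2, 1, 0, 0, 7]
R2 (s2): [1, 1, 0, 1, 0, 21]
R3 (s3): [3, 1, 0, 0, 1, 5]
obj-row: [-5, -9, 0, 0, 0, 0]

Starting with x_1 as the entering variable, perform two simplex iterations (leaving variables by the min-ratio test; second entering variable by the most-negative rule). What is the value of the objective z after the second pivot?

57/2

Ratio test on column x_1 — row 1: 7/2 = 7/2; row 2: 21/1 = 21; row 3: 5/3 = 5/3. Minimum is 5/3 at row 3 (s3 leaves); pivot element 3.
Pivot on row 3; the obj-row RHS becomes 0 − (-5)·(5/3) = 25/3.
Next entering variable (most negative obj-row entry -22/3): x_2.
Ratio test on column x_2 — row 1: (11/3)/(4/3) = 11/4; row 2: (58/3)/(2/3) = 29; row 3: (5/3)/(1/3) = 5. Minimum is 11/4 at row 1 (s1 leaves); pivot element 4/3.
After the second pivot the obj-row RHS is 25/3 − (-22/3)·(11/4) = 57/2.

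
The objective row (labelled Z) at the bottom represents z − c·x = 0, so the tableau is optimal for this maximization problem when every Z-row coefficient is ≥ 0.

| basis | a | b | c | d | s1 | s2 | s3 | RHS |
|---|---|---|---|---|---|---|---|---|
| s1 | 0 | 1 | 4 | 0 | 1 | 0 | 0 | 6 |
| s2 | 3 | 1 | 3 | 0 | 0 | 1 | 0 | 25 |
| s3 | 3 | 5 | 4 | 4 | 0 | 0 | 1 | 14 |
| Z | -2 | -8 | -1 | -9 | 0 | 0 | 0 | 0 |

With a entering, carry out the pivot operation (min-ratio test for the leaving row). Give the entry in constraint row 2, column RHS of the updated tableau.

Ratio test on column a — row 1: entry 0 ≤ 0; row 2: 25/3 = 25/3; row 3: 14/3 = 14/3. Minimum is 14/3 at row 3 (s3 leaves); pivot element 3.
Divide row 3 by 3; eliminate column a from the other rows.
Row 2 update in column RHS: 25 − 3·(14/3) = 11.

11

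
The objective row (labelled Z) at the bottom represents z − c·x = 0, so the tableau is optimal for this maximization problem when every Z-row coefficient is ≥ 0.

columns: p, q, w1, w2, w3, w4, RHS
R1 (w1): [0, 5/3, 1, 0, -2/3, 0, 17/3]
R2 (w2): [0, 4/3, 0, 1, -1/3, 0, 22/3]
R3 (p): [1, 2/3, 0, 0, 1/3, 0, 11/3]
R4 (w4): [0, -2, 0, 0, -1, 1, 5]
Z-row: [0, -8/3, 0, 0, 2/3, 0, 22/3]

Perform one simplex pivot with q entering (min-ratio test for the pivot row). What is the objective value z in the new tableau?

Ratio test on column q — row 1: (17/3)/(5/3) = 17/5; row 2: (22/3)/(4/3) = 11/2; row 3: (11/3)/(2/3) = 11/2; row 4: entry -2 ≤ 0. Minimum is 17/5 at row 1 (w1 leaves); pivot element 5/3.
Pivot on row 1; the Z-row RHS becomes 22/3 − (-8/3)·(17/5) = 82/5.

82/5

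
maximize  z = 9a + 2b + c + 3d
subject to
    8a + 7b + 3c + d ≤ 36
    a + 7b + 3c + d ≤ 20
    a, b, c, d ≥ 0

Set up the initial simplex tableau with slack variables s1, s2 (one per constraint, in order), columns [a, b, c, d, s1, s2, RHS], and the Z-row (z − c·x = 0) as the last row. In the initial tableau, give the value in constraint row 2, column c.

Constraint 2 has coefficient 3 on c.

3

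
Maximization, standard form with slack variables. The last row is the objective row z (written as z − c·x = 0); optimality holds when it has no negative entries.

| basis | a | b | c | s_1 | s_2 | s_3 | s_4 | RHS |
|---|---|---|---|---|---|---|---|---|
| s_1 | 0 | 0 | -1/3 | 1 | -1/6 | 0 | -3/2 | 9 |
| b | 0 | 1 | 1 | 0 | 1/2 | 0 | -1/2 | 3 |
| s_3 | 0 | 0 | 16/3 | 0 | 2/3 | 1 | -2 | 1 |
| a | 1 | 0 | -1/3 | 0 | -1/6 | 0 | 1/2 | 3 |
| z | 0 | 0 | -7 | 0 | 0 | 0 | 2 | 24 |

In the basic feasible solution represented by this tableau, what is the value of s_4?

0

s_4 is not in the basis, so in the current basic feasible solution s_4 = 0.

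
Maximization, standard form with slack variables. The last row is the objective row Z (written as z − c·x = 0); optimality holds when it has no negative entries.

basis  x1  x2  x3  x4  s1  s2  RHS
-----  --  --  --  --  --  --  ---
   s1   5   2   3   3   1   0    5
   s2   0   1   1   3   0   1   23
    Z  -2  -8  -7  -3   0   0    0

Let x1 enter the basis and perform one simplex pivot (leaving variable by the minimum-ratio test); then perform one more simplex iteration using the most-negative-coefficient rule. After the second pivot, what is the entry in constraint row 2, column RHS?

Ratio test on column x1 — row 1: 5/5 = 1; row 2: entry 0 ≤ 0. Minimum is 1 at row 1 (s1 leaves); pivot element 5.
Divide row 1 by 5; eliminate column x1 from the other rows.
Second iteration: most negative Z-row entry is -36/5 in column x2, so x2 enters.
Ratio test on column x2 — row 1: 1/(2/5) = 5/2; row 2: 23/1 = 23. Minimum is 5/2 at row 1 (x1 leaves); pivot element 2/5.
Divide row 1 by 2/5; eliminate column x2 from the other rows.
After both pivots, the entry at constraint row 2, column RHS is 41/2.

41/2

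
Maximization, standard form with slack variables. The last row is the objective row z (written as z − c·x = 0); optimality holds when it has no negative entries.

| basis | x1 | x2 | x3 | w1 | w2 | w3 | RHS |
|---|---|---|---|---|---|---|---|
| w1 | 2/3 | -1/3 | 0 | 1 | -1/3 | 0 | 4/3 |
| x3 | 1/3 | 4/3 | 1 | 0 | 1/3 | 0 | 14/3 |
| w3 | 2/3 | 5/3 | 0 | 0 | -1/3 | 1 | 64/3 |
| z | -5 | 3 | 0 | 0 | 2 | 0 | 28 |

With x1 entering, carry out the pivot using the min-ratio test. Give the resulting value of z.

Ratio test on column x1 — row 1: (4/3)/(2/3) = 2; row 2: (14/3)/(1/3) = 14; row 3: (64/3)/(2/3) = 32. Minimum is 2 at row 1 (w1 leaves); pivot element 2/3.
Pivot on row 1; the z-row RHS becomes 28 − (-5)·2 = 38.

38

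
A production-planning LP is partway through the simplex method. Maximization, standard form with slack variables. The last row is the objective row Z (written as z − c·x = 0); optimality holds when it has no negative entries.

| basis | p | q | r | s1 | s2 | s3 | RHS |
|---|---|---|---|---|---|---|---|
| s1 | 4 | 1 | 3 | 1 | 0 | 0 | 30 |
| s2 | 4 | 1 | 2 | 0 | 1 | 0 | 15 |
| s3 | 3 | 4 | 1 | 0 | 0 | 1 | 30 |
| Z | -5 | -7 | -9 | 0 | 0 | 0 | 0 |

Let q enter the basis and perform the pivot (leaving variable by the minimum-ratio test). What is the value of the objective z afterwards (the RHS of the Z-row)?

105/2

Ratio test on column q — row 1: 30/1 = 30; row 2: 15/1 = 15; row 3: 30/4 = 15/2. Minimum is 15/2 at row 3 (s3 leaves); pivot element 4.
Pivot on row 3; the Z-row RHS becomes 0 − (-7)·(15/2) = 105/2.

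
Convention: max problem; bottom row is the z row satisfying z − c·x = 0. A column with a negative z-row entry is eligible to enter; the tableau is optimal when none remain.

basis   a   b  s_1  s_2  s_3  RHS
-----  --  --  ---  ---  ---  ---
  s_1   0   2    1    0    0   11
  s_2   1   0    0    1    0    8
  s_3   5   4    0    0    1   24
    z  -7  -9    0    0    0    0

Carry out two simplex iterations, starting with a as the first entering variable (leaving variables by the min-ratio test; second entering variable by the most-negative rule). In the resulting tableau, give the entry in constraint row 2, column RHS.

Ratio test on column a — row 1: entry 0 ≤ 0; row 2: 8/1 = 8; row 3: 24/5 = 24/5. Minimum is 24/5 at row 3 (s_3 leaves); pivot element 5.
Divide row 3 by 5; eliminate column a from the other rows.
Second iteration: most negative z-row entry is -17/5 in column b, so b enters.
Ratio test on column b — row 1: 11/2 = 11/2; row 2: entry -4/5 ≤ 0; row 3: (24/5)/(4/5) = 6. Minimum is 11/2 at row 1 (s_1 leaves); pivot element 2.
Divide row 1 by 2; eliminate column b from the other rows.
After both pivots, the entry at constraint row 2, column RHS is 38/5.

38/5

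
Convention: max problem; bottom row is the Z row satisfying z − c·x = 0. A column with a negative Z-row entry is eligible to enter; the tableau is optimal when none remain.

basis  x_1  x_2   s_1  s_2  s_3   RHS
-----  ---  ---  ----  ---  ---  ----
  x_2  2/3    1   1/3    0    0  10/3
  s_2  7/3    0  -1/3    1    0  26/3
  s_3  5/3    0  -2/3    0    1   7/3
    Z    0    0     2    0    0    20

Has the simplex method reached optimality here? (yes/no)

yes

Every Z-row coefficient is ≥ 0, so the tableau is optimal.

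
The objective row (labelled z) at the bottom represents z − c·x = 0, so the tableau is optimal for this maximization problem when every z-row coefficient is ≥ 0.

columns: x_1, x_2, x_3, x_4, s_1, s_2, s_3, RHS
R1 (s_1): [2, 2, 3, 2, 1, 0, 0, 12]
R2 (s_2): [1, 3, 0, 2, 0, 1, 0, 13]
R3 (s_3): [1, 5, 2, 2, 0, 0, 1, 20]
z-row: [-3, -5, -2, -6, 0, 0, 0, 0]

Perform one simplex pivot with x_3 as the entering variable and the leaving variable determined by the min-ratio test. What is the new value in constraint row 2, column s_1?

Ratio test on column x_3 — row 1: 12/3 = 4; row 2: entry 0 ≤ 0; row 3: 20/2 = 10. Minimum is 4 at row 1 (s_1 leaves); pivot element 3.
Divide row 1 by 3; eliminate column x_3 from the other rows.
Row 2 update in column s_1: 0 − 0·(1/3) = 0.

0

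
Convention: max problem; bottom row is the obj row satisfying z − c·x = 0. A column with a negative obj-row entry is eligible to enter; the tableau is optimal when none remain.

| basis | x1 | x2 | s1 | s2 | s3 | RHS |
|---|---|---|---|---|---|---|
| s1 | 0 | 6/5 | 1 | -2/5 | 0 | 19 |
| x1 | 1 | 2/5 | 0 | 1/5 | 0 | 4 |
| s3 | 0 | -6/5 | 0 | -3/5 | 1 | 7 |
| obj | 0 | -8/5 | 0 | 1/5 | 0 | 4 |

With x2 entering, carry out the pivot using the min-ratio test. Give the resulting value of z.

Ratio test on column x2 — row 1: 19/(6/5) = 95/6; row 2: 4/(2/5) = 10; row 3: entry -6/5 ≤ 0. Minimum is 10 at row 2 (x1 leaves); pivot element 2/5.
Pivot on row 2; the obj-row RHS becomes 4 − (-8/5)·10 = 20.

20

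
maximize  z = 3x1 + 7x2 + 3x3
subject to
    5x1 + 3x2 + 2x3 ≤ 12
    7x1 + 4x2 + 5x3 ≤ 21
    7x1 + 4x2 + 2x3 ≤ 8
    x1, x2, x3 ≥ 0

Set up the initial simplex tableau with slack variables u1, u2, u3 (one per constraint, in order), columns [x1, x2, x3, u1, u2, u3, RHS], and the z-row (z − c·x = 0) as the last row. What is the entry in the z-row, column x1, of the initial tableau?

-3

The z-row carries the negated objective coefficients: the x1 entry is -3.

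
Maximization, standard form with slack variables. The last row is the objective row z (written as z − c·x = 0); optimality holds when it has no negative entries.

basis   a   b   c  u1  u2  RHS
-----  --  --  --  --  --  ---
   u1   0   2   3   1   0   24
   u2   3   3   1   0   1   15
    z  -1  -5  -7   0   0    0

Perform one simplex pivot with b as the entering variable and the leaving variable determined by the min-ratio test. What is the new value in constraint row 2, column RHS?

Ratio test on column b — row 1: 24/2 = 12; row 2: 15/3 = 5. Minimum is 5 at row 2 (u2 leaves); pivot element 3.
Divide row 2 by 3; eliminate column b from the other rows.
In the new row 2, the RHS entry is the old entry divided by the pivot: 15/3 = 5.

5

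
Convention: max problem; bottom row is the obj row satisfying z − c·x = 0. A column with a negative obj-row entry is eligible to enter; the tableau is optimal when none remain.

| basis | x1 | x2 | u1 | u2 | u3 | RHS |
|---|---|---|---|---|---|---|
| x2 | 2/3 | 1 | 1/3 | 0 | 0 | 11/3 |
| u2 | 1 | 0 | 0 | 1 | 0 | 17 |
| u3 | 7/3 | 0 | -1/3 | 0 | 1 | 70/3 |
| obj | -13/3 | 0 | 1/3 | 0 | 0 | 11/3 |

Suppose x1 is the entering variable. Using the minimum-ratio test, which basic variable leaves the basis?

Column x1 entries and ratios — x2: (11/3)/(2/3) = 11/2; u2: 17/1 = 17; u3: (70/3)/(7/3) = 10.
Smallest ratio is 11/2 in the row of x2, so x2 leaves.

x2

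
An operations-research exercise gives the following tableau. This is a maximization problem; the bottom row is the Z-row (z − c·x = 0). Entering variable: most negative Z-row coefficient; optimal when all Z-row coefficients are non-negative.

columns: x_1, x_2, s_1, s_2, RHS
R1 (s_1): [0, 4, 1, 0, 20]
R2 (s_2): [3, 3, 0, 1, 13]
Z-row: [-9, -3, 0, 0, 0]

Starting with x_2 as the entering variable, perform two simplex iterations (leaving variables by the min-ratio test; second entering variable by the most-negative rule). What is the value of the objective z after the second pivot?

Ratio test on column x_2 — row 1: 20/4 = 5; row 2: 13/3 = 13/3. Minimum is 13/3 at row 2 (s_2 leaves); pivot element 3.
Pivot on row 2; the Z-row RHS becomes 0 − (-3)·(13/3) = 13.
Next entering variable (most negative Z-row entry -6): x_1.
Ratio test on column x_1 — row 1: entry -4 ≤ 0; row 2: (13/3)/1 = 13/3. Minimum is 13/3 at row 2 (x_2 leaves); pivot element 1.
After the second pivot the Z-row RHS is 13 − (-6)·(13/3) = 39.

39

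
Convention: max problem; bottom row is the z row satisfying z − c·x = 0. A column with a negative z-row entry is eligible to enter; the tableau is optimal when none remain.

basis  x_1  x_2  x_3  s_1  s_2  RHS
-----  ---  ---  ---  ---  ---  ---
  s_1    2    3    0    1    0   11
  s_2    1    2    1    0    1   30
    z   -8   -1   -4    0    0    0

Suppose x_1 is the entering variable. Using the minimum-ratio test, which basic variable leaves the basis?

Column x_1 entries and ratios — s_1: 11/2 = 11/2; s_2: 30/1 = 30.
Smallest ratio is 11/2 in the row of s_1, so s_1 leaves.

s_1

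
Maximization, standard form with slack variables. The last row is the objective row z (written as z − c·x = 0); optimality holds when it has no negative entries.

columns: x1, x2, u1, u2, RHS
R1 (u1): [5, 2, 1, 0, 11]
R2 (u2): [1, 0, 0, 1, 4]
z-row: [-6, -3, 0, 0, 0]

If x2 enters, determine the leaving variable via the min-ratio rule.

u1

Column x2 entries and ratios — u1: 11/2 = 11/2; u2: 0 ≤ 0, skip.
Smallest ratio is 11/2 in the row of u1, so u1 leaves.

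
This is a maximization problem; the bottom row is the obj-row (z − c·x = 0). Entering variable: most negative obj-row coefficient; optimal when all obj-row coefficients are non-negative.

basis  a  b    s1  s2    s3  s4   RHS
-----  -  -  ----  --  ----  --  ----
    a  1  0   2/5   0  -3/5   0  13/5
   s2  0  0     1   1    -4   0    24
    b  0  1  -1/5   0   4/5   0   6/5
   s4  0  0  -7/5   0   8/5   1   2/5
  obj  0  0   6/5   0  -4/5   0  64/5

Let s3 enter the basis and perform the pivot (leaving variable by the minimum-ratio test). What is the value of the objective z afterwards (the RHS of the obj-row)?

Ratio test on column s3 — row 1: entry -3/5 ≤ 0; row 2: entry -4 ≤ 0; row 3: (6/5)/(4/5) = 3/2; row 4: (2/5)/(8/5) = 1/4. Minimum is 1/4 at row 4 (s4 leaves); pivot element 8/5.
Pivot on row 4; the obj-row RHS becomes 64/5 − (-4/5)·(1/4) = 13.

13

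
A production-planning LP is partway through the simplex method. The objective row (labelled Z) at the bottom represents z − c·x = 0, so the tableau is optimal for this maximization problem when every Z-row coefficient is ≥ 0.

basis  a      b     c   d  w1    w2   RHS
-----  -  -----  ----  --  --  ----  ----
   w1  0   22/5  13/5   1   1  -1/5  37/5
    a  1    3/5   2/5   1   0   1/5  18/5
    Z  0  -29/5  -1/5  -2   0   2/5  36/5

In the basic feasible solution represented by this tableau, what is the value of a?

18/5

a is basic (row 2); its value is the RHS of that row, 18/5.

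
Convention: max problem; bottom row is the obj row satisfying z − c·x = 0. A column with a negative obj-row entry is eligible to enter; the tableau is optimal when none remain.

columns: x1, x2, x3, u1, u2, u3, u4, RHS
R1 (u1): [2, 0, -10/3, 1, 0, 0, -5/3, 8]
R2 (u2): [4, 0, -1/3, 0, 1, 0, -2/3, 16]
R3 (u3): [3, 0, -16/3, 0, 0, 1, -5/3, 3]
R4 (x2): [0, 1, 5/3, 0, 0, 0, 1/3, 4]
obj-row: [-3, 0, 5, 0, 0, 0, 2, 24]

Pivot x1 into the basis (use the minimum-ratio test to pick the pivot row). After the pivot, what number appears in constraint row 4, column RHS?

4

Ratio test on column x1 — row 1: 8/2 = 4; row 2: 16/4 = 4; row 3: 3/3 = 1; row 4: entry 0 ≤ 0. Minimum is 1 at row 3 (u3 leaves); pivot element 3.
Divide row 3 by 3; eliminate column x1 from the other rows.
Row 4 update in column RHS: 4 − 0·1 = 4.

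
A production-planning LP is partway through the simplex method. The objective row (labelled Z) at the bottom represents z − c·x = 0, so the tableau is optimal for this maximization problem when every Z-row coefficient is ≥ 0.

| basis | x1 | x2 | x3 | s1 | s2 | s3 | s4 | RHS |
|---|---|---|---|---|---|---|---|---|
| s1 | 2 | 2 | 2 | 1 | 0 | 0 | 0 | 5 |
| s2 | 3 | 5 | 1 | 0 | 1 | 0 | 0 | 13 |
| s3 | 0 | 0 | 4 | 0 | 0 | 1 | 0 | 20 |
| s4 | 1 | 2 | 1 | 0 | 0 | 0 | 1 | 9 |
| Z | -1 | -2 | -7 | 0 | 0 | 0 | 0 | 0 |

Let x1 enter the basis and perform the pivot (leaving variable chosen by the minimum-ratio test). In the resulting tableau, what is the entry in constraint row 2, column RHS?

Ratio test on column x1 — row 1: 5/2 = 5/2; row 2: 13/3 = 13/3; row 3: entry 0 ≤ 0; row 4: 9/1 = 9. Minimum is 5/2 at row 1 (s1 leaves); pivot element 2.
Divide row 1 by 2; eliminate column x1 from the other rows.
Row 2 update in column RHS: 13 − 3·(5/2) = 11/2.

11/2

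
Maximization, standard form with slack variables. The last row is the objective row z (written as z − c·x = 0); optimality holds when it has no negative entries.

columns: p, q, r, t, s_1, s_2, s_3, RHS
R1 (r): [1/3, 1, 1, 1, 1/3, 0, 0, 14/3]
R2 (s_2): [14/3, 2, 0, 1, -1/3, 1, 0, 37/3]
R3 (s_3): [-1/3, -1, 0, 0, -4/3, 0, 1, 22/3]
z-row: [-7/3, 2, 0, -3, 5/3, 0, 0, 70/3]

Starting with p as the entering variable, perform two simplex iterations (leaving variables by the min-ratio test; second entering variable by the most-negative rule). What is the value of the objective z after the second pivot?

516/13

Ratio test on column p — row 1: (14/3)/(1/3) = 14; row 2: (37/3)/(14/3) = 37/14; row 3: entry -1/3 ≤ 0. Minimum is 37/14 at row 2 (s_2 leaves); pivot element 14/3.
Pivot on row 2; the z-row RHS becomes 70/3 − (-7/3)·(37/14) = 59/2.
Next entering variable (most negative z-row entry -5/2): t.
Ratio test on column t — row 1: (53/14)/(13/14) = 53/13; row 2: (37/14)/(3/14) = 37/3; row 3: (115/14)/(1/14) = 115. Minimum is 53/13 at row 1 (r leaves); pivot element 13/14.
After the second pivot the z-row RHS is 59/2 − (-5/2)·(53/13) = 516/13.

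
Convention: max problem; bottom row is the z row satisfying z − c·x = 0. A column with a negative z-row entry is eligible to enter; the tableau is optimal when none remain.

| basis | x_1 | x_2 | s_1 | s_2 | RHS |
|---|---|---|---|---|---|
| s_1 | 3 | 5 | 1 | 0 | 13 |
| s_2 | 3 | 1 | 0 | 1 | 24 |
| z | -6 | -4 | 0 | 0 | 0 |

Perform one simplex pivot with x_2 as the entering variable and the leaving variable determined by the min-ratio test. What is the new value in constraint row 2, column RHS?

Ratio test on column x_2 — row 1: 13/5 = 13/5; row 2: 24/1 = 24. Minimum is 13/5 at row 1 (s_1 leaves); pivot element 5.
Divide row 1 by 5; eliminate column x_2 from the other rows.
Row 2 update in column RHS: 24 − 1·(13/5) = 107/5.

107/5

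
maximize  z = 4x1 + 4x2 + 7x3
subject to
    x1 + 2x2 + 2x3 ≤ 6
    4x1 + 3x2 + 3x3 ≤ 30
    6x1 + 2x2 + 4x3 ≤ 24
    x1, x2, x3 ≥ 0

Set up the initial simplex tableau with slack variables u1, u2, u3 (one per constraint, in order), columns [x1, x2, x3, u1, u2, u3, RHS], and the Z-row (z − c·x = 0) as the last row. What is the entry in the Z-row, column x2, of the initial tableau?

The Z-row carries the negated objective coefficients: the x2 entry is -4.

-4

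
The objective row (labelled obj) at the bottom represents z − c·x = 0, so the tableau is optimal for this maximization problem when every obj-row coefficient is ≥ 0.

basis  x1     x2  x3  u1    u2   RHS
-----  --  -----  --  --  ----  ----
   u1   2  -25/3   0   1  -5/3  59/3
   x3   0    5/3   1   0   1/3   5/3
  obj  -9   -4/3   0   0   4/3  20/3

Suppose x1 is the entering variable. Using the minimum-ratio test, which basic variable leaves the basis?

u1

Column x1 entries and ratios — u1: (59/3)/2 = 59/6; x3: 0 ≤ 0, skip.
Smallest ratio is 59/6 in the row of u1, so u1 leaves.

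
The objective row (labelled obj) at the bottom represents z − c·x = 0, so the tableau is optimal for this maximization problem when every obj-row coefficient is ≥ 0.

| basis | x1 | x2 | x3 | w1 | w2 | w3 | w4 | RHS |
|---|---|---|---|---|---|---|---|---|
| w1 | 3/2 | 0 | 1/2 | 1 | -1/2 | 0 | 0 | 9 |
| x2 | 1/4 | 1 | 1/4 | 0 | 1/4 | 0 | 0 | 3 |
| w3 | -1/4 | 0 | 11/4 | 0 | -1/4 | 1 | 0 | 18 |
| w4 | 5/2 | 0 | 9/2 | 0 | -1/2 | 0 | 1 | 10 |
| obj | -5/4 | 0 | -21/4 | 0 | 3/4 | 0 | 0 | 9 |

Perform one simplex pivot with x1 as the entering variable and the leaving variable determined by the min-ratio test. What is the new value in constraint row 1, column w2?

Ratio test on column x1 — row 1: 9/(3/2) = 6; row 2: 3/(1/4) = 12; row 3: entry -1/4 ≤ 0; row 4: 10/(5/2) = 4. Minimum is 4 at row 4 (w4 leaves); pivot element 5/2.
Divide row 4 by 5/2; eliminate column x1 from the other rows.
Row 1 update in column w2: -1/2 − (3/2)·(-1/5) = -1/5.

-1/5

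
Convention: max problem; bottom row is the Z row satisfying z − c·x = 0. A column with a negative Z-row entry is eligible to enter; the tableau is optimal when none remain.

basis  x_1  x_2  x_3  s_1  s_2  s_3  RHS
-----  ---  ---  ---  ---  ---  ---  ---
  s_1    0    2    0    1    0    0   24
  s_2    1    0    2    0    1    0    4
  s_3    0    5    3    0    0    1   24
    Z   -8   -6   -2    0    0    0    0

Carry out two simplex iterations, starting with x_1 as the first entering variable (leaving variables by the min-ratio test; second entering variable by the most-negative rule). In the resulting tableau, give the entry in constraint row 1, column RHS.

Ratio test on column x_1 — row 1: entry 0 ≤ 0; row 2: 4/1 = 4; row 3: entry 0 ≤ 0. Minimum is 4 at row 2 (s_2 leaves); pivot element 1.
Divide row 2 by 1; eliminate column x_1 from the other rows.
Second iteration: most negative Z-row entry is -6 in column x_2, so x_2 enters.
Ratio test on column x_2 — row 1: 24/2 = 12; row 2: entry 0 ≤ 0; row 3: 24/5 = 24/5. Minimum is 24/5 at row 3 (s_3 leaves); pivot element 5.
Divide row 3 by 5; eliminate column x_2 from the other rows.
After both pivots, the entry at constraint row 1, column RHS is 72/5.

72/5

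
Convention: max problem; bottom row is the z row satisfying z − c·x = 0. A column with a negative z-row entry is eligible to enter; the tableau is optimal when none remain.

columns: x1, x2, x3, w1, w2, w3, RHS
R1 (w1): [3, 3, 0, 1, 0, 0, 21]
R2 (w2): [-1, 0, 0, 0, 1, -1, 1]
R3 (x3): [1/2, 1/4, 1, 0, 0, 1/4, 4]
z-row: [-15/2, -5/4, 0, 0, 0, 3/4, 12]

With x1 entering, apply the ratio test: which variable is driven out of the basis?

w1

Column x1 entries and ratios — w1: 21/3 = 7; w2: -1 ≤ 0, skip; x3: 4/(1/2) = 8.
Smallest ratio is 7 in the row of w1, so w1 leaves.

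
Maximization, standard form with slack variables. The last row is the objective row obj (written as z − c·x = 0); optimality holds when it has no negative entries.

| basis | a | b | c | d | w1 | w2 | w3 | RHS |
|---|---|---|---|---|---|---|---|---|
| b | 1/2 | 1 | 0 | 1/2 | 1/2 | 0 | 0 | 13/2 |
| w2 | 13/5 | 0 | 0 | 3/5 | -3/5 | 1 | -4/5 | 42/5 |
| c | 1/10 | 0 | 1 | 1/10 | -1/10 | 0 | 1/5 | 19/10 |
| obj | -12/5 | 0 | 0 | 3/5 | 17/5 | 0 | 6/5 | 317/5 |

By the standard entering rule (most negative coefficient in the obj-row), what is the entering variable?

a

Negative obj-row entries: a: -12/5.
The most negative is -12/5 in column a, so a enters.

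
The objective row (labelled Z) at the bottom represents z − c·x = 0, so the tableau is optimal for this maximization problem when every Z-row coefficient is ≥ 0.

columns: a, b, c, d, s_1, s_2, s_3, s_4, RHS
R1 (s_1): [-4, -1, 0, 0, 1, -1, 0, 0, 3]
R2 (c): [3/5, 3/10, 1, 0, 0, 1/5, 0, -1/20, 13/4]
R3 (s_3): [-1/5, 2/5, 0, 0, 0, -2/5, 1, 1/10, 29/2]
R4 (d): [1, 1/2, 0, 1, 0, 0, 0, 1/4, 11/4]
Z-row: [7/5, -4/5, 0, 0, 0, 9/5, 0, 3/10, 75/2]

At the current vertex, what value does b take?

0

b is not in the basis, so in the current basic feasible solution b = 0.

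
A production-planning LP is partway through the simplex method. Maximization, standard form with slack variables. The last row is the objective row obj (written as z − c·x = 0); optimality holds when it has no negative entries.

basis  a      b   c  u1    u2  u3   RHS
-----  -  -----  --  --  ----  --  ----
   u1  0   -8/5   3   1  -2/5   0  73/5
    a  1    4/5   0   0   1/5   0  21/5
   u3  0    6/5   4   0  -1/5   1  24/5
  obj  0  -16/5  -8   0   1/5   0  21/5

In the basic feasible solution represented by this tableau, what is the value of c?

0

c is not in the basis, so in the current basic feasible solution c = 0.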